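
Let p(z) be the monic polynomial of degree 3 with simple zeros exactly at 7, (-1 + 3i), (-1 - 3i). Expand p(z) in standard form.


The polynomial is p(z) = ∏_{α ∈ S} (z − α), where S = {7, (-1 + 3i), (-1 - 3i)}.
Expanding the product yields: p(z) = z^3 -5·z^2 -4·z -70.
Note conjugate pairs combine to real quadratics: (z − (-1+3i))(z − (-1−3i)) = z² + 2z + 10.
The resulting polynomial has degree 3 and real coefficients as required.

p(z) = z^3 -5·z^2 -4·z -70.


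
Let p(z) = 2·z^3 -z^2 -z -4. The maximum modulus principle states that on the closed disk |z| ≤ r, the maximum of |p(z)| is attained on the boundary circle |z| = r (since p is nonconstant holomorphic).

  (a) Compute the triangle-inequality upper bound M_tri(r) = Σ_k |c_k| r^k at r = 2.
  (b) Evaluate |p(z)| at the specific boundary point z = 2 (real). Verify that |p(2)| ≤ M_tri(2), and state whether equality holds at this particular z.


Coefficients: c_0 = -4, c_1 = -1, c_2 = -1, c_3 = 2. Radius r = 2.
Part (a). Triangle bound: M_tri(r) = Σ_k |c_k| r^k
  = |-4|·2^0 + |-1|·2^1 + |-1|·2^2 + |2|·2^3
  = 4 + 2 + 4 + 16 = 26.
This bounds M(r) := max_{|z|=r} |p(z)| from above; equality holds iff all terms c_k z^k can be made to align in phase at a single z on |z|=r.
Part (b). At z = 2 (real, on the circle |z| = r):
  p(2) = (-4)·2^0 + (-1)·2^1 + (-1)·2^2 + (2)·2^3 = 6.
  |p(2)| = 6.
Check: |p(2)| = 6 ≤ 26 = M_tri(2). ✓ Equality does not hold at z = 2 (the coefficients have mixed signs, so the terms do not all align in phase there).

M_tri(2) = 26; |p(2)| = 6; equality at z=2: no.


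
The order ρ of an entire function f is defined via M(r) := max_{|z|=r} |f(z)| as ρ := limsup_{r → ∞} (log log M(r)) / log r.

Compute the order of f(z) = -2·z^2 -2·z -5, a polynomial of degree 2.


|f(z)| ≤ Σ|c_k|·r^k = O(r^2) as r → ∞. Polynomial growth is O(e^{r^ε}) for every ε > 0 (since r^2/e^{r^ε} → 0), so ρ ≤ ε for all ε > 0, i.e. ρ = 0. Every nonconstant polynomial has order 0.
Therefore ρ = 0.

Order ρ = 0.


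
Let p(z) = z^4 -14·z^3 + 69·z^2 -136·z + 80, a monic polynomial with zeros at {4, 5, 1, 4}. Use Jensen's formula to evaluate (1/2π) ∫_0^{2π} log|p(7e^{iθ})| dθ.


Zeros: 1, 4, 4, 5; r = 7.
Inside |z| < r: 1, 4, 4, 5. Outside (|z| ≥ r): ∅.
p(0) = 80, so log|p(0)| = log(80) = 4.3820.
Apply Jensen: I(r) = log|p(0)| + Σ_k log(r/|z_k|), summed over zeros inside |z| < r.
  log(r/|z_k|) for z_k = 4: log(7/4) = 0.5596
  log(r/|z_k|) for z_k = 5: log(7/5) = 0.3365
  log(r/|z_k|) for z_k = 1: log(7/1) = 1.9459
  log(r/|z_k|) for z_k = 4: log(7/4) = 0.5596
Sum over inside zeros: 3.4016.
I(r) = log|p(0)| + (inside sum) = 4.3820 + 3.4016 = 7.7836.
Closed form (all zeros inside, monic): I(r) = n·log(r) = 4·log(7) = 7.7836. ✓

I(r) ≈ 7.7836.


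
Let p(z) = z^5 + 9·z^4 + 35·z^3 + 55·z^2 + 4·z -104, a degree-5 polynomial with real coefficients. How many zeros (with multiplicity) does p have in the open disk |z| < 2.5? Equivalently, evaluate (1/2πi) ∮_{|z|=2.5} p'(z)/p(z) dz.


The zeros of p are: 1, (-3 + 2i), (-3 - 2i), (-2 + 2i), (-2 - 2i).
Their magnitudes are: 1, 3.606, 3.606, 2.828, 2.828.
Zeros with |z| < R = 2.5: 1.
Count = 1.
By the argument principle, (1/2πi) ∮_{|z|=R} p'(z)/p(z) dz equals exactly this count.

Number of zeros inside |z| < 2.5: 1.


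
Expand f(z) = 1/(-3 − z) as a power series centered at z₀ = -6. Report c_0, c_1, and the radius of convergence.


Let w = z − z₀, so z = z₀ + w.
Then -3 − z = -3 − (z₀ + w) = (-3 − z₀) − w = 3 − w.
f(z) = 1/(3 − w) = (1/(3)) · 1/(1 − w/(3)) = Σ_{n≥0} w^n / (3)^(n+1).
So c_n = 1/(3)^(n+1):
  c_0 = 1/(3)^1 = 1/3.
  c_1 = 1/(3)^2 = 1/9.
The series is valid for |w/d| < 1, i.e. |z − z₀| < |d|.
Radius of convergence: R = |-3 − z₀| = |3| = 3 (distance from z₀ to the singularity z = -3).

c_0 = 1/3, c_1 = 1/9; R = 3.


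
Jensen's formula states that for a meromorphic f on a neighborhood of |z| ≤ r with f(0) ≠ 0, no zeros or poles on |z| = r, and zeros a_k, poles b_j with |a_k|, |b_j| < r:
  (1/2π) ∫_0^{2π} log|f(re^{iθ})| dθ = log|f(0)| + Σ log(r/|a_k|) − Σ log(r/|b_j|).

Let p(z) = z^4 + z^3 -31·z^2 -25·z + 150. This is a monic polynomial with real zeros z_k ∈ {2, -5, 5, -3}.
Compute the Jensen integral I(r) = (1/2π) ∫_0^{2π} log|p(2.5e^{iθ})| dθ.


Zeros: -5, -3, 2, 5; r = 2.5.
Inside |z| < r: 2. Outside (|z| ≥ r): -5, -3, 5.
p(0) = 150, so log|p(0)| = log(150) = 5.0106.
Apply Jensen: I(r) = log|p(0)| + Σ_k log(r/|z_k|), summed over zeros inside |z| < r.
  log(r/|z_k|) for z_k = 2: log(2.5/2) = 0.2231
  Outside zeros (-5, -3, 5) contribute nothing to the Jensen sum.
Sum over inside zeros: 0.2231.
I(r) = log|p(0)| + (inside sum) = 5.0106 + 0.2231 = 5.2338.
Note: since some zeros are outside |z| ≤ r, the simplified n·log(r) form does NOT apply — only the inside zeros contribute.

I(r) ≈ 5.2338.


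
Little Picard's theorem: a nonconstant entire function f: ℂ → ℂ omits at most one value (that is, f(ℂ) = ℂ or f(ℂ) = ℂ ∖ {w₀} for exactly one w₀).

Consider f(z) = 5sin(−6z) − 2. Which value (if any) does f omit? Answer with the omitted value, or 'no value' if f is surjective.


Little Picard bounds the complement of f(ℂ) to at most one point.
sin is entire and surjective onto ℂ: for every w ∈ ℂ, sin(ζ) = w has a solution ζ ∈ ℂ (e.g., via the complex inverse arcsin). With ζ = −6z this gives z = ζ/(-6). Then 5·sin(−6z) takes every value in 5·ℂ = ℂ, and adding -2 is a bijection of ℂ. So f is surjective and omits no value. (Note: only on the real line is sin bounded by [−1, 1].)

Omitted value: no value.


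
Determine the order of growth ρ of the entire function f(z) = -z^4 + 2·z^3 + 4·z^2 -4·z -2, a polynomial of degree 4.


|f(z)| ≤ Σ|c_k|·r^k = O(r^4) as r → ∞. Polynomial growth is O(e^{r^ε}) for every ε > 0 (since r^4/e^{r^ε} → 0), so ρ ≤ ε for all ε > 0, i.e. ρ = 0. Every nonconstant polynomial has order 0.
Therefore ρ = 0.

Order ρ = 0.


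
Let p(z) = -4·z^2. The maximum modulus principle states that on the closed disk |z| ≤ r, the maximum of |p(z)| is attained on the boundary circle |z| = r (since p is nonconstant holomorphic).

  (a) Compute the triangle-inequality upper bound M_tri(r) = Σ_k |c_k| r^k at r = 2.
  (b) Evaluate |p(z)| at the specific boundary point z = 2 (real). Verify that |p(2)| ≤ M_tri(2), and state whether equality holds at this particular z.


Coefficients: c_0 = 0, c_1 = 0, c_2 = -4. Radius r = 2.
Part (a). Triangle bound: M_tri(r) = Σ_k |c_k| r^k
  = |0|·2^0 + |0|·2^1 + |-4|·2^2
  = 0 + 0 + 16 = 16.
This bounds M(r) := max_{|z|=r} |p(z)| from above; equality holds iff all terms c_k z^k can be made to align in phase at a single z on |z|=r.
Part (b). At z = 2 (real, on the circle |z| = r):
  p(2) = (0)·2^0 + (0)·2^1 + (-4)·2^2 = -16.
  |p(2)| = 16.
Since all nonzero coefficients share the same sign, |p(2)| = 16 = M_tri(2); the triangle bound is attained at z = 2, so in fact M(r) = 16.

M_tri(2) = 16; |p(2)| = 16; equality at z=2: yes.


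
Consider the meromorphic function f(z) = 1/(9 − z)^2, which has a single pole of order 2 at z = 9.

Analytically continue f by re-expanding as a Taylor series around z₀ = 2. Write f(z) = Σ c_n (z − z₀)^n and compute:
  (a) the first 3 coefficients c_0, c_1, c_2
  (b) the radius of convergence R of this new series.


Let w = z − z₀, so z = z₀ + w.
Then 9 − z = 9 − (z₀ + w) = (9 − z₀) − w = 7 − w.
f(z) = 1/(7 − w)^2 = (1/(7)^2) · (1 − w/(7))^{−2}.
By the binomial series (1−u)^{−2} = Σ_{n≥0} C(n+1, 1) u^n for |u|<1, with u = w/(7):
  c_n = C(n+1, 1) / (7)^(n+2).
  c_0 = 1/(7)^2 = 1/49.
  c_1 = 2/(7)^3 = 2/343.
  c_2 = 3/(7)^4 = 3/2401.
The series is valid for |w/d| < 1, i.e. |z − z₀| < |d|.
Radius of convergence: R = |9 − z₀| = |7| = 7 (distance from z₀ to the singularity z = 9).

c_0 = 1/49, c_1 = 2/343, c_2 = 3/2401; R = 7.


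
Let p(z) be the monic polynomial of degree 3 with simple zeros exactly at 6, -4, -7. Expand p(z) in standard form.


The polynomial is p(z) = ∏_{α ∈ S} (z − α), where S = {6, -4, -7}.
Expanding the product yields: p(z) = z^3 + 5·z^2 -38·z -168.
The resulting polynomial has degree 3 and real coefficients as required.

p(z) = z^3 + 5·z^2 -38·z -168.


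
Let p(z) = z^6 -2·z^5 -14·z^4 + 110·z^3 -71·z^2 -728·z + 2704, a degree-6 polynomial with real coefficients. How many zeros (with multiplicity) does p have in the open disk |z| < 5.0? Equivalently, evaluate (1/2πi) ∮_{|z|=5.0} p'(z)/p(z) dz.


The zeros of p are: -4, -4, (2 + 3i), (2 - 3i), (3 + 2i), (3 - 2i).
Their magnitudes are: 4, 4, 3.606, 3.606, 3.606, 3.606.
Zeros with |z| < R = 5.0: -4, -4, (2 + 3i), (2 - 3i), (3 + 2i), (3 - 2i).
Count = 6.
By the argument principle, (1/2πi) ∮_{|z|=R} p'(z)/p(z) dz equals exactly this count.

Number of zeros inside |z| < 5.0: 6.


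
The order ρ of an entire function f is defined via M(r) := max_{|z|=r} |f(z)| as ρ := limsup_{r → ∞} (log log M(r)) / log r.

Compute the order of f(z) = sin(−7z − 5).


sin(w) is a linear combination of e^{iw} and e^{−iw} (or e^w, e^{−w} in the hyperbolic case), so |sin(w)| ≤ e^{|w|}. With w = −7z − 5, |w| ≤ 7|z| + 5 = 7r + 5 on |z| = r, giving M(r) ≤ e^{7r + 5}, so ρ ≤ 1. On a suitable ray (z = it for sin/cos; z = t for sinh/cosh, t real → ∞), |sin(−7z − 5)| grows like e^{7|t|}/2, so ρ ≥ 1. Hence ρ = 1.
Therefore ρ = 1.

Order ρ = 1.


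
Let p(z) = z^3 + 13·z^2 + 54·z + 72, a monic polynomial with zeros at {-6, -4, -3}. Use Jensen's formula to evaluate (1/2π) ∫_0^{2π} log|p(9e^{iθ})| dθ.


Zeros: -6, -4, -3; r = 9.
Inside |z| < r: -6, -4, -3. Outside (|z| ≥ r): ∅.
p(0) = 72, so log|p(0)| = log(72) = 4.2767.
Apply Jensen: I(r) = log|p(0)| + Σ_k log(r/|z_k|), summed over zeros inside |z| < r.
  log(r/|z_k|) for z_k = -6: log(9/6) = 0.4055
  log(r/|z_k|) for z_k = -4: log(9/4) = 0.8109
  log(r/|z_k|) for z_k = -3: log(9/3) = 1.0986
Sum over inside zeros: 2.3150.
I(r) = log|p(0)| + (inside sum) = 4.2767 + 2.3150 = 6.5917.
Closed form (all zeros inside, monic): I(r) = n·log(r) = 3·log(9) = 6.5917. ✓

I(r) ≈ 6.5917.


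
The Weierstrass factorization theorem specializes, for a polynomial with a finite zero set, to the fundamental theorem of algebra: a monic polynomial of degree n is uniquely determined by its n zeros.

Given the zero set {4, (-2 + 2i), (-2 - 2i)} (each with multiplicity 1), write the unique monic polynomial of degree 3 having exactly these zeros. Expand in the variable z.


The polynomial is p(z) = ∏_{α ∈ S} (z − α), where S = {4, (-2 + 2i), (-2 - 2i)}.
Expanding the product yields: p(z) = z^3 -8·z -32.
Note conjugate pairs combine to real quadratics: (z − (-2+2i))(z − (-2−2i)) = z² + 4z + 8.
The resulting polynomial has degree 3 and real coefficients as required.

p(z) = z^3 -8·z -32.


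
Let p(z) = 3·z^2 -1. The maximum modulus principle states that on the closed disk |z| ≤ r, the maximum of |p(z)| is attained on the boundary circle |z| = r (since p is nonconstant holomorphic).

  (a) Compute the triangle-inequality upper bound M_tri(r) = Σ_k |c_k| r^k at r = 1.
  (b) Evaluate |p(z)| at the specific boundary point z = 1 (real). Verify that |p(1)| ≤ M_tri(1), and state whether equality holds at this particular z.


Coefficients: c_0 = -1, c_1 = 0, c_2 = 3. Radius r = 1.
Part (a). Triangle bound: M_tri(r) = Σ_k |c_k| r^k
  = |-1|·1^0 + |0|·1^1 + |3|·1^2
  = 1 + 0 + 3 = 4.
This bounds M(r) := max_{|z|=r} |p(z)| from above; equality holds iff all terms c_k z^k can be made to align in phase at a single z on |z|=r.
Part (b). At z = 1 (real, on the circle |z| = r):
  p(1) = (-1)·1^0 + (0)·1^1 + (3)·1^2 = 2.
  |p(1)| = 2.
Check: |p(1)| = 2 ≤ 4 = M_tri(1). ✓ Equality does not hold at z = 1 (the coefficients have mixed signs, so the terms do not all align in phase there).

M_tri(1) = 4; |p(1)| = 2; equality at z=1: no.


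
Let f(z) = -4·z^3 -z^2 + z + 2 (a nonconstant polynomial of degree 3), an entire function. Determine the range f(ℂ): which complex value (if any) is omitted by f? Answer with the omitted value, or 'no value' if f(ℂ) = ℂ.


Little Picard bounds the complement of f(ℂ) to at most one point.
For every w ∈ ℂ, the equation p(z) − w = 0 is a nonconstant polynomial in z and hence has at least one root by the fundamental theorem of algebra. So p is surjective onto ℂ, omitting no value.

Omitted value: no value.


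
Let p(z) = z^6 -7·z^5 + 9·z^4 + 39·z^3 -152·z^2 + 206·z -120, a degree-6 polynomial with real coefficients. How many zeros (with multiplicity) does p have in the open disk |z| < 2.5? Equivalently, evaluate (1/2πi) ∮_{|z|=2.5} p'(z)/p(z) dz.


The zeros of p are: 4, (1 + 1i), (1 - 1i), (2 + 1i), (2 - 1i), -3.
Their magnitudes are: 4, 1.414, 1.414, 2.236, 2.236, 3.
Zeros with |z| < R = 2.5: (1 + 1i), (1 - 1i), (2 + 1i), (2 - 1i).
Count = 4.
By the argument principle, (1/2πi) ∮_{|z|=R} p'(z)/p(z) dz equals exactly this count.

Number of zeros inside |z| < 2.5: 4.


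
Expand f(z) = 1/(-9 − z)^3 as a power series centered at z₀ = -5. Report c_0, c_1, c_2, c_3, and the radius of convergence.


Let w = z − z₀, so z = z₀ + w.
Then -9 − z = -9 − (z₀ + w) = (-9 − z₀) − w = -4 − w.
f(z) = 1/(-4 − w)^3 = (1/(-4)^3) · (1 − w/(-4))^{−3}.
By the binomial series (1−u)^{−3} = Σ_{n≥0} C(n+2, 2) u^n for |u|<1, with u = w/(-4):
  c_n = C(n+2, 2) / (-4)^(n+3).
  c_0 = 1/(-4)^3 = -1/64.
  c_1 = 3/(-4)^4 = 3/256.
  c_2 = 6/(-4)^5 = -3/512.
  c_3 = 10/(-4)^6 = 5/2048.
The series is valid for |w/d| < 1, i.e. |z − z₀| < |d|.
Radius of convergence: R = |-9 − z₀| = |-4| = 4 (distance from z₀ to the singularity z = -9).

c_0 = -1/64, c_1 = 3/256, c_2 = -3/512, c_3 = 5/2048; R = 4.


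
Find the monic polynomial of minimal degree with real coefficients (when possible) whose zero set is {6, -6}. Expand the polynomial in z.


The polynomial is p(z) = ∏_{α ∈ S} (z − α), where S = {6, -6}.
Expanding the product yields: p(z) = z^2 -36.
The resulting polynomial has degree 2 and real coefficients as required.

p(z) = z^2 -36.


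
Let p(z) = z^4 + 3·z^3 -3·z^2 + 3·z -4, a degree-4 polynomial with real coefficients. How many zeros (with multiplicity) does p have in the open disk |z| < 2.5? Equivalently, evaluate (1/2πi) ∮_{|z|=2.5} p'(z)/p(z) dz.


The zeros of p are: -4, (0 + 1i), (0 - 1i), 1.
Their magnitudes are: 4, 1, 1, 1.
Zeros with |z| < R = 2.5: (0 + 1i), (0 - 1i), 1.
Count = 3.
By the argument principle, (1/2πi) ∮_{|z|=R} p'(z)/p(z) dz equals exactly this count.

Number of zeros inside |z| < 2.5: 3.


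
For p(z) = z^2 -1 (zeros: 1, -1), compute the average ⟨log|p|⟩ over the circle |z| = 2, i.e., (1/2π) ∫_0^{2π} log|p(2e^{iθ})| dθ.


Zeros: -1, 1; r = 2.
Inside |z| < r: -1, 1. Outside (|z| ≥ r): ∅.
p(0) = -1, so log|p(0)| = log(1) = 0.0000.
Apply Jensen: I(r) = log|p(0)| + Σ_k log(r/|z_k|), summed over zeros inside |z| < r.
  log(r/|z_k|) for z_k = 1: log(2/1) = 0.6931
  log(r/|z_k|) for z_k = -1: log(2/1) = 0.6931
Sum over inside zeros: 1.3863.
I(r) = log|p(0)| + (inside sum) = 0.0000 + 1.3863 = 1.3863.
Closed form (all zeros inside, monic): I(r) = n·log(r) = 2·log(2) = 1.3863. ✓

I(r) ≈ 1.3863.


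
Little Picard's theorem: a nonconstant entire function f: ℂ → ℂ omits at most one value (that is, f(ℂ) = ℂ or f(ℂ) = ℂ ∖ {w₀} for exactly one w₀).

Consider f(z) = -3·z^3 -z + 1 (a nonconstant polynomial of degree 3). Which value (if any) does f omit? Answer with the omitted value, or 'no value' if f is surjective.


Little Picard bounds the complement of f(ℂ) to at most one point.
For every w ∈ ℂ, the equation p(z) − w = 0 is a nonconstant polynomial in z and hence has at least one root by the fundamental theorem of algebra. So p is surjective onto ℂ, omitting no value.

Omitted value: no value.


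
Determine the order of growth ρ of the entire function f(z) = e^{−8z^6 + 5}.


|e^{−8z^6 + 5}| = e^{Re(-8·z^6) + 5} ≤ e^{8|z|^6 + 5} = e^{8r^6 + 5} on |z| = r, so ρ ≤ 6. Choosing z on |z|=r so that -8·z^6 is real positive (always possible by picking arg z appropriately) gives |f(z)| = e^{8r^6 + 5}, matching the bound. The additive constant 5 does not affect log log M(r) ~ 6·log r. Hence ρ = 6.
Therefore ρ = 6.

Order ρ = 6.


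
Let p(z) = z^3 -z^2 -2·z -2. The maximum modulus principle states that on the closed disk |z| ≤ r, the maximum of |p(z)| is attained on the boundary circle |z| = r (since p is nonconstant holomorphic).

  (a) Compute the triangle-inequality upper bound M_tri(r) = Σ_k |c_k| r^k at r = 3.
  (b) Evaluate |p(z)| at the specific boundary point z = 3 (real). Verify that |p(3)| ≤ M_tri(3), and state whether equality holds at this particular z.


Coefficients: c_0 = -2, c_1 = -2, c_2 = -1, c_3 = 1. Radius r = 3.
Part (a). Triangle bound: M_tri(r) = Σ_k |c_k| r^k
  = |-2|·3^0 + |-2|·3^1 + |-1|·3^2 + |1|·3^3
  = 2 + 6 + 9 + 27 = 44.
This bounds M(r) := max_{|z|=r} |p(z)| from above; equality holds iff all terms c_k z^k can be made to align in phase at a single z on |z|=r.
Part (b). At z = 3 (real, on the circle |z| = r):
  p(3) = (-2)·3^0 + (-2)·3^1 + (-1)·3^2 + (1)·3^3 = 10.
  |p(3)| = 10.
Check: |p(3)| = 10 ≤ 44 = M_tri(3). ✓ Equality does not hold at z = 3 (the coefficients have mixed signs, so the terms do not all align in phase there).

M_tri(3) = 44; |p(3)| = 10; equality at z=3: no.


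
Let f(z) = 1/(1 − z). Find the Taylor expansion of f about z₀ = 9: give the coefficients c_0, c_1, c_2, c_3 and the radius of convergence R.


Let w = z − z₀, so z = z₀ + w.
Then 1 − z = 1 − (z₀ + w) = (1 − z₀) − w = -8 − w.
f(z) = 1/(-8 − w) = (1/(-8)) · 1/(1 − w/(-8)) = Σ_{n≥0} w^n / (-8)^(n+1).
So c_n = 1/(-8)^(n+1):
  c_0 = 1/(-8)^1 = -1/8.
  c_1 = 1/(-8)^2 = 1/64.
  c_2 = 1/(-8)^3 = -1/512.
  c_3 = 1/(-8)^4 = 1/4096.
The series is valid for |w/d| < 1, i.e. |z − z₀| < |d|.
Radius of convergence: R = |1 − z₀| = |-8| = 8 (distance from z₀ to the singularity z = 1).

c_0 = -1/8, c_1 = 1/64, c_2 = -1/512, c_3 = 1/4096; R = 8.


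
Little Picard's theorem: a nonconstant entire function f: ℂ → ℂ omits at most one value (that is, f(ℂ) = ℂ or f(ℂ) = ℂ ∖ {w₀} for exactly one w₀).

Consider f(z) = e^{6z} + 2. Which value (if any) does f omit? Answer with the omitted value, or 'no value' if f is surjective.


Little Picard bounds the complement of f(ℂ) to at most one point.
e^{6z} is never zero on ℂ, so 1·e^{6z} takes every value in ℂ ∖ {0}. Adding 2 shifts the range to ℂ ∖ {2}. Thus f omits exactly the value 2.

Omitted value: 2.


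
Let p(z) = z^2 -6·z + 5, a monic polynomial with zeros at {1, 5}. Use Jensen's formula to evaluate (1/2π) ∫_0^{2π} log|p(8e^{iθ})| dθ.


Zeros: 1, 5; r = 8.
Inside |z| < r: 1, 5. Outside (|z| ≥ r): ∅.
p(0) = 5, so log|p(0)| = log(5) = 1.6094.
Apply Jensen: I(r) = log|p(0)| + Σ_k log(r/|z_k|), summed over zeros inside |z| < r.
  log(r/|z_k|) for z_k = 1: log(8/1) = 2.0794
  log(r/|z_k|) for z_k = 5: log(8/5) = 0.4700
Sum over inside zeros: 2.5494.
I(r) = log|p(0)| + (inside sum) = 1.6094 + 2.5494 = 4.1589.
Closed form (all zeros inside, monic): I(r) = n·log(r) = 2·log(8) = 4.1589. ✓

I(r) ≈ 4.1589.


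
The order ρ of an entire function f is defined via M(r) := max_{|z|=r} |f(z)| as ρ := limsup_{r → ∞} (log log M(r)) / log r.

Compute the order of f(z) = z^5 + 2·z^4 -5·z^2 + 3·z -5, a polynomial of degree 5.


|f(z)| ≤ Σ|c_k|·r^k = O(r^5) as r → ∞. Polynomial growth is O(e^{r^ε}) for every ε > 0 (since r^5/e^{r^ε} → 0), so ρ ≤ ε for all ε > 0, i.e. ρ = 0. Every nonconstant polynomial has order 0.
Therefore ρ = 0.

Order ρ = 0.


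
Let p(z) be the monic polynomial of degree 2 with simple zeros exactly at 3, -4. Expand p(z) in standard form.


The polynomial is p(z) = ∏_{α ∈ S} (z − α), where S = {3, -4}.
Expanding the product yields: p(z) = z^2 + z -12.
The resulting polynomial has degree 2 and real coefficients as required.

p(z) = z^2 + z -12.


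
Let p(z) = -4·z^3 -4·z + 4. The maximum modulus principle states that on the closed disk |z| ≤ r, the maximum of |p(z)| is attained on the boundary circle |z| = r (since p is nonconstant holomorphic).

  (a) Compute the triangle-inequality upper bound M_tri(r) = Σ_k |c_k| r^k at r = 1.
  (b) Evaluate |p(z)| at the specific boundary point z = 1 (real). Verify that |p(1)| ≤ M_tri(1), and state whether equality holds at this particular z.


Coefficients: c_0 = 4, c_1 = -4, c_2 = 0, c_3 = -4. Radius r = 1.
Part (a). Triangle bound: M_tri(r) = Σ_k |c_k| r^k
  = |4|·1^0 + |-4|·1^1 + |0|·1^2 + |-4|·1^3
  = 4 + 4 + 0 + 4 = 12.
This bounds M(r) := max_{|z|=r} |p(z)| from above; equality holds iff all terms c_k z^k can be made to align in phase at a single z on |z|=r.
Part (b). At z = 1 (real, on the circle |z| = r):
  p(1) = (4)·1^0 + (-4)·1^1 + (0)·1^2 + (-4)·1^3 = -4.
  |p(1)| = 4.
Check: |p(1)| = 4 ≤ 12 = M_tri(1). ✓ Equality does not hold at z = 1 (the coefficients have mixed signs, so the terms do not all align in phase there).

M_tri(1) = 12; |p(1)| = 4; equality at z=1: no.


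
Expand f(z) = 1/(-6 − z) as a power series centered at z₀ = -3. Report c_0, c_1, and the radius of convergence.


Let w = z − z₀, so z = z₀ + w.
Then -6 − z = -6 − (z₀ + w) = (-6 − z₀) − w = -3 − w.
f(z) = 1/(-3 − w) = (1/(-3)) · 1/(1 − w/(-3)) = Σ_{n≥0} w^n / (-3)^(n+1).
So c_n = 1/(-3)^(n+1):
  c_0 = 1/(-3)^1 = -1/3.
  c_1 = 1/(-3)^2 = 1/9.
The series is valid for |w/d| < 1, i.e. |z − z₀| < |d|.
Radius of convergence: R = |-6 − z₀| = |-3| = 3 (distance from z₀ to the singularity z = -6).

c_0 = -1/3, c_1 = 1/9; R = 3.


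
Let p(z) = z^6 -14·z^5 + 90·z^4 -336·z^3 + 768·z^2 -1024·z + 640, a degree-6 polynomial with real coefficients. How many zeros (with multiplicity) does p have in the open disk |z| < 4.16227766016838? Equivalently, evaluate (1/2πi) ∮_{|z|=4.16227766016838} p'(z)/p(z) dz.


The zeros of p are: (3 + 1i), (3 - 1i), (2 + 2i), (2 - 2i), (2 + 2i), (2 - 2i).
Their magnitudes are: 3.162, 3.162, 2.828, 2.828, 2.828, 2.828.
Zeros with |z| < R = 4.16227766016838: (3 + 1i), (3 - 1i), (2 + 2i), (2 - 2i), (2 + 2i), (2 - 2i).
Count = 6.
By the argument principle, (1/2πi) ∮_{|z|=R} p'(z)/p(z) dz equals exactly this count.

Number of zeros inside |z| < 4.16227766016838: 6.


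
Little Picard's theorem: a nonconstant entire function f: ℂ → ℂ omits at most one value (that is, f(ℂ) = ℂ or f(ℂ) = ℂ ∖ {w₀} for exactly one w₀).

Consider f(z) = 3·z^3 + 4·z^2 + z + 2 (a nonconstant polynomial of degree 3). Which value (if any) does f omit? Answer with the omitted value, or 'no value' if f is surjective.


Little Picard bounds the complement of f(ℂ) to at most one point.
For every w ∈ ℂ, the equation p(z) − w = 0 is a nonconstant polynomial in z and hence has at least one root by the fundamental theorem of algebra. So p is surjective onto ℂ, omitting no value.

Omitted value: no value.


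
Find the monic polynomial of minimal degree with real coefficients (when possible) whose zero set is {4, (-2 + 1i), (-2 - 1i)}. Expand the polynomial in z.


The polynomial is p(z) = ∏_{α ∈ S} (z − α), where S = {4, (-2 + 1i), (-2 - 1i)}.
Expanding the product yields: p(z) = z^3 -11·z -20.
Note conjugate pairs combine to real quadratics: (z − (-2+1i))(z − (-2−1i)) = z² + 4z + 5.
The resulting polynomial has degree 3 and real coefficients as required.

p(z) = z^3 -11·z -20.


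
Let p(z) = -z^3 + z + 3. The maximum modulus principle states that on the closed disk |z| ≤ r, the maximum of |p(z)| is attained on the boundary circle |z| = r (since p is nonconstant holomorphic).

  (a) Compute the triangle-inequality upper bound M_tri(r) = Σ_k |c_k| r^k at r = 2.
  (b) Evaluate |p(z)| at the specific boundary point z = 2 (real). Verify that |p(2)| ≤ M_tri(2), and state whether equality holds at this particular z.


Coefficients: c_0 = 3, c_1 = 1, c_2 = 0, c_3 = -1. Radius r = 2.
Part (a). Triangle bound: M_tri(r) = Σ_k |c_k| r^k
  = |3|·2^0 + |1|·2^1 + |0|·2^2 + |-1|·2^3
  = 3 + 2 + 0 + 8 = 13.
This bounds M(r) := max_{|z|=r} |p(z)| from above; equality holds iff all terms c_k z^k can be made to align in phase at a single z on |z|=r.
Part (b). At z = 2 (real, on the circle |z| = r):
  p(2) = (3)·2^0 + (1)·2^1 + (0)·2^2 + (-1)·2^3 = -3.
  |p(2)| = 3.
Check: |p(2)| = 3 ≤ 13 = M_tri(2). ✓ Equality does not hold at z = 2 (the coefficients have mixed signs, so the terms do not all align in phase there).

M_tri(2) = 13; |p(2)| = 3; equality at z=2: no.


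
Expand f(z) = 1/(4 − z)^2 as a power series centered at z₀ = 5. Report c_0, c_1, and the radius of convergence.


Let w = z − z₀, so z = z₀ + w.
Then 4 − z = 4 − (z₀ + w) = (4 − z₀) − w = -1 − w.
f(z) = 1/(-1 − w)^2 = (1/(-1)^2) · (1 − w/(-1))^{−2}.
By the binomial series (1−u)^{−2} = Σ_{n≥0} C(n+1, 1) u^n for |u|<1, with u = w/(-1):
  c_n = C(n+1, 1) / (-1)^(n+2).
  c_0 = 1/(-1)^2 = 1.
  c_1 = 2/(-1)^3 = -2.
The series is valid for |w/d| < 1, i.e. |z − z₀| < |d|.
Radius of convergence: R = |4 − z₀| = |-1| = 1 (distance from z₀ to the singularity z = 4).

c_0 = 1, c_1 = -2; R = 1.


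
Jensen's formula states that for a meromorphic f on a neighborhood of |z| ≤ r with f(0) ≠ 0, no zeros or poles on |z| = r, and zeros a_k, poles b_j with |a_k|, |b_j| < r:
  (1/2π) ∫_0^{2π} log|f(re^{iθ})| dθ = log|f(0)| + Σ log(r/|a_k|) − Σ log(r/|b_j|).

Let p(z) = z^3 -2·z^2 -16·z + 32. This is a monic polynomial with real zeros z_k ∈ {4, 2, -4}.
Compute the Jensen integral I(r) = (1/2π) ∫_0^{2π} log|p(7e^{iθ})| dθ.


Zeros: -4, 2, 4; r = 7.
Inside |z| < r: -4, 2, 4. Outside (|z| ≥ r): ∅.
p(0) = 32, so log|p(0)| = log(32) = 3.4657.
Apply Jensen: I(r) = log|p(0)| + Σ_k log(r/|z_k|), summed over zeros inside |z| < r.
  log(r/|z_k|) for z_k = 4: log(7/4) = 0.5596
  log(r/|z_k|) for z_k = 2: log(7/2) = 1.2528
  log(r/|z_k|) for z_k = -4: log(7/4) = 0.5596
Sum over inside zeros: 2.3720.
I(r) = log|p(0)| + (inside sum) = 3.4657 + 2.3720 = 5.8377.
Closed form (all zeros inside, monic): I(r) = n·log(r) = 3·log(7) = 5.8377. ✓

I(r) ≈ 5.8377.


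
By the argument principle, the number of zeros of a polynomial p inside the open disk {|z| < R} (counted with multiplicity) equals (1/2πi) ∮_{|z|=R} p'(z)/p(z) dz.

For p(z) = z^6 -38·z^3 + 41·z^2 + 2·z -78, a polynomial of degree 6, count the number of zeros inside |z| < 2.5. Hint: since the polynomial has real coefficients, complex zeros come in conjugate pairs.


The zeros of p are: (-2 + 3i), (-2 - 3i), (1 + 1i), (1 - 1i), 3, -1.
Their magnitudes are: 3.606, 3.606, 1.414, 1.414, 3, 1.
Zeros with |z| < R = 2.5: (1 + 1i), (1 - 1i), -1.
Count = 3.
By the argument principle, (1/2πi) ∮_{|z|=R} p'(z)/p(z) dz equals exactly this count.

Number of zeros inside |z| < 2.5: 3.


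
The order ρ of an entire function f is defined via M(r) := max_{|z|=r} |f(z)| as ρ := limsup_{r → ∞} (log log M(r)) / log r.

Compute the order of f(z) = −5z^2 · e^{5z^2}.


M(r) = max_{|z|=r} |-5|·|z|^2·|e^{5z^2}| = 5·r^2 · e^{5r^2} (the factors attain their maxima compatibly on |z|=r). Then log M(r) = log 5 + 2·log r + 5r^2, dominated by the last term, so log log M(r) ~ 2·log r. The polynomial factor -5z^2 contributes only a log r term and does not affect the order. ρ = 2.
Therefore ρ = 2.

Order ρ = 2.


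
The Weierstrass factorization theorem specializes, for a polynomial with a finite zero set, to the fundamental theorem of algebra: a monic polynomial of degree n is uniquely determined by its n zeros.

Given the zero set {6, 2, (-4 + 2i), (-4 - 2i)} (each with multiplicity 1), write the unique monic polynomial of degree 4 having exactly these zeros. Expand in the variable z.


The polynomial is p(z) = ∏_{α ∈ S} (z − α), where S = {6, 2, (-4 + 2i), (-4 - 2i)}.
Expanding the product yields: p(z) = z^4 -32·z^2 -64·z + 240.
Note conjugate pairs combine to real quadratics: (z − (-4+2i))(z − (-4−2i)) = z² + 8z + 20.
The resulting polynomial has degree 4 and real coefficients as required.

p(z) = z^4 -32·z^2 -64·z + 240.


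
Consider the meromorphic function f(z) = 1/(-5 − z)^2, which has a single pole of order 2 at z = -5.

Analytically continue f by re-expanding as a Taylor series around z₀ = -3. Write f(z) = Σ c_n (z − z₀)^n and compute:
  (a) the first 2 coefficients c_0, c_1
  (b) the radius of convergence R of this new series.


Let w = z − z₀, so z = z₀ + w.
Then -5 − z = -5 − (z₀ + w) = (-5 − z₀) − w = -2 − w.
f(z) = 1/(-2 − w)^2 = (1/(-2)^2) · (1 − w/(-2))^{−2}.
By the binomial series (1−u)^{−2} = Σ_{n≥0} C(n+1, 1) u^n for |u|<1, with u = w/(-2):
  c_n = C(n+1, 1) / (-2)^(n+2).
  c_0 = 1/(-2)^2 = 1/4.
  c_1 = 2/(-2)^3 = -1/4.
The series is valid for |w/d| < 1, i.e. |z − z₀| < |d|.
Radius of convergence: R = |-5 − z₀| = |-2| = 2 (distance from z₀ to the singularity z = -5).

c_0 = 1/4, c_1 = -1/4; R = 2.


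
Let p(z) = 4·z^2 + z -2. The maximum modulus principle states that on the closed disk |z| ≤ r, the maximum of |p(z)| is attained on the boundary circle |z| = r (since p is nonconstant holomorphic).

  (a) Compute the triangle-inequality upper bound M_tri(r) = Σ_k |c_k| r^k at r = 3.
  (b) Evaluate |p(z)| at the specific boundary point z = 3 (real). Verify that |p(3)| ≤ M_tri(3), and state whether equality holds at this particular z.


Coefficients: c_0 = -2, c_1 = 1, c_2 = 4. Radius r = 3.
Part (a). Triangle bound: M_tri(r) = Σ_k |c_k| r^k
  = |-2|·3^0 + |1|·3^1 + |4|·3^2
  = 2 + 3 + 36 = 41.
This bounds M(r) := max_{|z|=r} |p(z)| from above; equality holds iff all terms c_k z^k can be made to align in phase at a single z on |z|=r.
Part (b). At z = 3 (real, on the circle |z| = r):
  p(3) = (-2)·3^0 + (1)·3^1 + (4)·3^2 = 37.
  |p(3)| = 37.
Check: |p(3)| = 37 ≤ 41 = M_tri(3). ✓ Equality does not hold at z = 3 (the coefficients have mixed signs, so the terms do not all align in phase there).

M_tri(3) = 41; |p(3)| = 37; equality at z=3: no.


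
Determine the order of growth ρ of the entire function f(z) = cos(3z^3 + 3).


Write cos(w) = (e^{iw} ± e^{−iw})/(2 or 2i), so |cos(w)| ≤ e^{|w|}. With w = 3z^3 + 3, |w| ≤ 3r^3 + 3 on |z|=r, giving M(r) ≤ e^{3r^3 + 3} and ρ ≤ 3. For the lower bound, choose z on |z|=r with 3z^3 purely imaginary of modulus 3r^3; then |cos(3z^3 + 3)| grows like e^{3r^3}/2, so ρ ≥ 3. Hence ρ = 3.
Therefore ρ = 3.

Order ρ = 3.


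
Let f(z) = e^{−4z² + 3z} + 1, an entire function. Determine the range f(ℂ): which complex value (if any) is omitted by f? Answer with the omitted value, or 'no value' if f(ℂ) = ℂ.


Little Picard bounds the complement of f(ℂ) to at most one point.
The exponent g(z) = −4z² + 3z is a nonconstant polynomial, hence surjective onto ℂ. So e^{g(z)} takes every value in {e^w : w ∈ ℂ} = ℂ ∖ {0}. Adding 1 shifts the range to ℂ ∖ {1}. f omits exactly 1.

Omitted value: 1.


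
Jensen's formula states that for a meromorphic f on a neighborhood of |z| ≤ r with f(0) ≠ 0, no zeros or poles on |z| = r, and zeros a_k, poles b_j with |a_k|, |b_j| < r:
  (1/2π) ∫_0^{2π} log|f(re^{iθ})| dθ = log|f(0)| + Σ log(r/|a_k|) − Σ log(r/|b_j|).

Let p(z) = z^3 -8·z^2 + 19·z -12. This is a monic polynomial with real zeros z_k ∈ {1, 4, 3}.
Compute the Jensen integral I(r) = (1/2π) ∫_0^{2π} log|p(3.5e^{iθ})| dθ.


Zeros: 1, 3, 4; r = 3.5.
Inside |z| < r: 1, 3. Outside (|z| ≥ r): 4.
p(0) = -12, so log|p(0)| = log(12) = 2.4849.
Apply Jensen: I(r) = log|p(0)| + Σ_k log(r/|z_k|), summed over zeros inside |z| < r.
  log(r/|z_k|) for z_k = 1: log(3.5/1) = 1.2528
  log(r/|z_k|) for z_k = 3: log(3.5/3) = 0.1542
  Outside zeros (4) contribute nothing to the Jensen sum.
Sum over inside zeros: 1.4069.
I(r) = log|p(0)| + (inside sum) = 2.4849 + 1.4069 = 3.8918.
Note: since some zeros are outside |z| ≤ r, the simplified n·log(r) form does NOT apply — only the inside zeros contribute.

I(r) ≈ 3.8918.


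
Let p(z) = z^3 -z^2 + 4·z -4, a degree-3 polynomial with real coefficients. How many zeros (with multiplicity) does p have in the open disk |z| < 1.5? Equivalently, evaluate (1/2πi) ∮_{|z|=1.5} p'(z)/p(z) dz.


The zeros of p are: (0 + 2i), (0 - 2i), 1.
Their magnitudes are: 2, 2, 1.
Zeros with |z| < R = 1.5: 1.
Count = 1.
By the argument principle, (1/2πi) ∮_{|z|=R} p'(z)/p(z) dz equals exactly this count.

Number of zeros inside |z| < 1.5: 1.


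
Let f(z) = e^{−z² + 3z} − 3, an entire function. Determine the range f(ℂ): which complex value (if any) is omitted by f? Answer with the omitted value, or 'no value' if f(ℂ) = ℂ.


Little Picard bounds the complement of f(ℂ) to at most one point.
The exponent g(z) = −z² + 3z is a nonconstant polynomial, hence surjective onto ℂ. So e^{g(z)} takes every value in {e^w : w ∈ ℂ} = ℂ ∖ {0}. Adding -3 shifts the range to ℂ ∖ {-3}. f omits exactly -3.

Omitted value: -3.


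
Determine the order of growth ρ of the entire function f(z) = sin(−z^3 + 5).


Write sin(w) = (e^{iw} ± e^{−iw})/(2 or 2i), so |sin(w)| ≤ e^{|w|}. With w = −z^3 + 5, |w| ≤ 1r^3 + 5 on |z|=r, giving M(r) ≤ e^{1r^3 + 5} and ρ ≤ 3. For the lower bound, choose z on |z|=r with -1z^3 purely imaginary of modulus 1r^3; then |sin(−z^3 + 5)| grows like e^{1r^3}/2, so ρ ≥ 3. Hence ρ = 3.
Therefore ρ = 3.

Order ρ = 3.


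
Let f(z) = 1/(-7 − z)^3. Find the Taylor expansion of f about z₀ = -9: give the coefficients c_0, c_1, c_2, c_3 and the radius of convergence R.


Let w = z − z₀, so z = z₀ + w.
Then -7 − z = -7 − (z₀ + w) = (-7 − z₀) − w = 2 − w.
f(z) = 1/(2 − w)^3 = (1/(2)^3) · (1 − w/(2))^{−3}.
By the binomial series (1−u)^{−3} = Σ_{n≥0} C(n+2, 2) u^n for |u|<1, with u = w/(2):
  c_n = C(n+2, 2) / (2)^(n+3).
  c_0 = 1/(2)^3 = 1/8.
  c_1 = 3/(2)^4 = 3/16.
  c_2 = 6/(2)^5 = 3/16.
  c_3 = 10/(2)^6 = 5/32.
The series is valid for |w/d| < 1, i.e. |z − z₀| < |d|.
Radius of convergence: R = |-7 − z₀| = |2| = 2 (distance from z₀ to the singularity z = -7).

c_0 = 1/8, c_1 = 3/16, c_2 = 3/16, c_3 = 5/32; R = 2.


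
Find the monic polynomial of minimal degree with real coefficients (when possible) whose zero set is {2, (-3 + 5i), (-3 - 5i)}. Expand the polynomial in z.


The polynomial is p(z) = ∏_{α ∈ S} (z − α), where S = {2, (-3 + 5i), (-3 - 5i)}.
Expanding the product yields: p(z) = z^3 + 4·z^2 + 22·z -68.
Note conjugate pairs combine to real quadratics: (z − (-3+5i))(z − (-3−5i)) = z² + 6z + 34.
The resulting polynomial has degree 3 and real coefficients as required.

p(z) = z^3 + 4·z^2 + 22·z -68.


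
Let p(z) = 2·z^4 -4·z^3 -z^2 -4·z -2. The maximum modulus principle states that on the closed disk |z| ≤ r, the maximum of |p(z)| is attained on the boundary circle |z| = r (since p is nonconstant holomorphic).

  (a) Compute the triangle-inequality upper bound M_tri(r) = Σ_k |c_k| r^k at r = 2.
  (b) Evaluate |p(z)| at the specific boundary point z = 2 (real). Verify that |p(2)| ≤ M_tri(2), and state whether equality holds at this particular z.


Coefficients: c_0 = -2, c_1 = -4, c_2 = -1, c_3 = -4, c_4 = 2. Radius r = 2.
Part (a). Triangle bound: M_tri(r) = Σ_k |c_k| r^k
  = |-2|·2^0 + |-4|·2^1 + |-1|·2^2 + |-4|·2^3 + |2|·2^4
  = 2 + 8 + 4 + 32 + 32 = 78.
This bounds M(r) := max_{|z|=r} |p(z)| from above; equality holds iff all terms c_k z^k can be made to align in phase at a single z on |z|=r.
Part (b). At z = 2 (real, on the circle |z| = r):
  p(2) = (-2)·2^0 + (-4)·2^1 + (-1)·2^2 + (-4)·2^3 + (2)·2^4 = -14.
  |p(2)| = 14.
Check: |p(2)| = 14 ≤ 78 = M_tri(2). ✓ Equality does not hold at z = 2 (the coefficients have mixed signs, so the terms do not all align in phase there).

M_tri(2) = 78; |p(2)| = 14; equality at z=2: no.


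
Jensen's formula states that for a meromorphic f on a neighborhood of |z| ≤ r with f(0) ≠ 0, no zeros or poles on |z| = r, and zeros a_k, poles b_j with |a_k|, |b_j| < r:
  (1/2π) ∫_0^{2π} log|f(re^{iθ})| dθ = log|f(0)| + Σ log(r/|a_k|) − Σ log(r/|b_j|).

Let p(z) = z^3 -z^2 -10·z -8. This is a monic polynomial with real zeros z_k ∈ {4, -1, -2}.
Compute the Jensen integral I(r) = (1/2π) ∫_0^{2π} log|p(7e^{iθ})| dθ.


Zeros: -2, -1, 4; r = 7.
Inside |z| < r: -2, -1, 4. Outside (|z| ≥ r): ∅.
p(0) = -8, so log|p(0)| = log(8) = 2.0794.
Apply Jensen: I(r) = log|p(0)| + Σ_k log(r/|z_k|), summed over zeros inside |z| < r.
  log(r/|z_k|) for z_k = 4: log(7/4) = 0.5596
  log(r/|z_k|) for z_k = -1: log(7/1) = 1.9459
  log(r/|z_k|) for z_k = -2: log(7/2) = 1.2528
Sum over inside zeros: 3.7583.
I(r) = log|p(0)| + (inside sum) = 2.0794 + 3.7583 = 5.8377.
Closed form (all zeros inside, monic): I(r) = n·log(r) = 3·log(7) = 5.8377. ✓

I(r) ≈ 5.8377.


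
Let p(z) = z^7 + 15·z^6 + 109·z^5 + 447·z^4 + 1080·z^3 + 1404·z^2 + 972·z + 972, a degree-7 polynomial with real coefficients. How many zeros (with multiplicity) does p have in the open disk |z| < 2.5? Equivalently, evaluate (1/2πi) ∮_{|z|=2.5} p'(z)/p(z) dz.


The zeros of p are: -3, (-3 + 3i), (-3 - 3i), (-3 + 3i), (-3 - 3i), (0 + 1i), (0 - 1i).
Their magnitudes are: 3, 4.243, 4.243, 4.243, 4.243, 1, 1.
Zeros with |z| < R = 2.5: (0 + 1i), (0 - 1i).
Count = 2.
By the argument principle, (1/2πi) ∮_{|z|=R} p'(z)/p(z) dz equals exactly this count.

Number of zeros inside |z| < 2.5: 2.


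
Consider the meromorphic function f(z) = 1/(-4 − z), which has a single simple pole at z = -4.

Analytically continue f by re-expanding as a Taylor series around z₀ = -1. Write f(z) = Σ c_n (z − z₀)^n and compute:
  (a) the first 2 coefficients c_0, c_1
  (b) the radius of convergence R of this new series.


Let w = z − z₀, so z = z₀ + w.
Then -4 − z = -4 − (z₀ + w) = (-4 − z₀) − w = -3 − w.
f(z) = 1/(-3 − w) = (1/(-3)) · 1/(1 − w/(-3)) = Σ_{n≥0} w^n / (-3)^(n+1).
So c_n = 1/(-3)^(n+1):
  c_0 = 1/(-3)^1 = -1/3.
  c_1 = 1/(-3)^2 = 1/9.
The series is valid for |w/d| < 1, i.e. |z − z₀| < |d|.
Radius of convergence: R = |-4 − z₀| = |-3| = 3 (distance from z₀ to the singularity z = -4).

c_0 = -1/3, c_1 = 1/9; R = 3.


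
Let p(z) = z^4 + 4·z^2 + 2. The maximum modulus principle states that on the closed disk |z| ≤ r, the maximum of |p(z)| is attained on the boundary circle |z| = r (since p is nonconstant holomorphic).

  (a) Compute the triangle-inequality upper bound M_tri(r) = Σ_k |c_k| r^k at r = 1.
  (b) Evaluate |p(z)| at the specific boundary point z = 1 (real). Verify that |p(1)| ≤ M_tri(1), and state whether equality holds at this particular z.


Coefficients: c_0 = 2, c_1 = 0, c_2 = 4, c_3 = 0, c_4 = 1. Radius r = 1.
Part (a). Triangle bound: M_tri(r) = Σ_k |c_k| r^k
  = |2|·1^0 + |0|·1^1 + |4|·1^2 + |0|·1^3 + |1|·1^4
  = 2 + 0 + 4 + 0 + 1 = 7.
This bounds M(r) := max_{|z|=r} |p(z)| from above; equality holds iff all terms c_k z^k can be made to align in phase at a single z on |z|=r.
Part (b). At z = 1 (real, on the circle |z| = r):
  p(1) = (2)·1^0 + (0)·1^1 + (4)·1^2 + (0)·1^3 + (1)·1^4 = 7.
  |p(1)| = 7.
Since all nonzero coefficients share the same sign, |p(1)| = 7 = M_tri(1); the triangle bound is attained at z = 1, so in fact M(r) = 7.

M_tri(1) = 7; |p(1)| = 7; equality at z=1: yes.


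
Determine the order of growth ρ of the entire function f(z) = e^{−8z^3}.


|e^{−8z^3}| = e^{Re(-8·z^3) + 0} ≤ e^{8|z|^3 + 0} = e^{8r^3 + 0} on |z| = r, so ρ ≤ 3. Choosing z on |z|=r so that -8·z^3 is real positive (always possible by picking arg z appropriately) gives |f(z)| = e^{8r^3 + 0}, matching the bound. The additive constant 0 does not affect log log M(r) ~ 3·log r. Hence ρ = 3.
Therefore ρ = 3.

Order ρ = 3.
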